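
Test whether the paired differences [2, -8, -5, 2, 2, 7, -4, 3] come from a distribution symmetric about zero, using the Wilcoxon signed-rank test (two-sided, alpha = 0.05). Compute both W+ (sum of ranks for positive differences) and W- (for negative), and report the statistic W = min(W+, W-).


Step 1: Drop any zero differences (none here) and take |d_i|.
|d| = [2, 8, 5, 2, 2, 7, 4, 3]
Step 2: Midrank |d_i| (ties get averaged ranks).
ranks: |2|->2, |8|->8, |5|->6, |2|->2, |2|->2, |7|->7, |4|->5, |3|->4
Step 3: Attach original signs; sum ranks with positive sign and with negative sign.
W+ = 2 + 2 + 2 + 7 + 4 = 17
W- = 8 + 6 + 5 = 19
(Check: W+ + W- = 36 should equal n(n+1)/2 = 36.)
Step 4: Test statistic W = min(W+, W-) = 17.
Step 5: Ties in |d|, so use the tie-corrected normal approximation.
        E[W] = n(n+1)/4 = 8*9/4 = 18.
        Tie groups: |d|=2 (t=3); sum(t^3 - t) = 24.
        Var[W] = n(n+1)(2n+1)/24 - sum(t^3-t)/48 = 1224/24 - 24/48 = 50.5.
        z = (W - E[W]) / sqrt(Var[W]) = (17 - 18) / 7.1063 = -0.1407.
        Two-sided p = 2*Phi(z) = 0.888092.
Step 6: alpha = 0.05. fail to reject H0.

W+ = 17, W- = 19, W = min = 17, p = 0.888092, fail to reject H0.


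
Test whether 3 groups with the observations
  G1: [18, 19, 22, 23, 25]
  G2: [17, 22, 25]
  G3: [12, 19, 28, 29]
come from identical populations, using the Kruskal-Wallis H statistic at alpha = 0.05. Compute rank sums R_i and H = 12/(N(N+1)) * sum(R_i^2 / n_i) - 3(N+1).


Step 1: Combine all N = 12 observations and assign midranks.
sorted (value, group, rank): (12,G3,1), (17,G2,2), (18,G1,3), (19,G1,4.5), (19,G3,4.5), (22,G1,6.5), (22,G2,6.5), (23,G1,8), (25,G1,9.5), (25,G2,9.5), (28,G3,11), (29,G3,12)
Step 2: Sum ranks within each group.
R_1 = 31.5 (n_1 = 5)
R_2 = 18 (n_2 = 3)
R_3 = 28.5 (n_3 = 4)
Step 3: H = 12/(N(N+1)) * sum(R_i^2/n_i) - 3(N+1)
     = 12/(12*13) * (31.5^2/5 + 18^2/3 + 28.5^2/4) - 3*13
     = 0.076923 * 509.512 - 39
     = 0.193269.
Step 4: Ties present; correction factor C = 1 - 18/(12^3 - 12) = 0.989510. Corrected H = 0.193269 / 0.989510 = 0.195318.
Step 5: Under H0, H ~ chi^2(2); p-value = 0.906958.
Step 6: alpha = 0.05. fail to reject H0.

H = 0.1953, df = 2, p = 0.906958, fail to reject H0.


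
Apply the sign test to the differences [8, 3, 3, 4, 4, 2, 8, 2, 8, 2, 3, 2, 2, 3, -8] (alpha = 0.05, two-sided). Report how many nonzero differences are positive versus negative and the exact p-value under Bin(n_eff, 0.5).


Step 1: Discard zero differences. Original n = 15; n_eff = number of nonzero differences = 15.
Nonzero differences (with sign): +8, +3, +3, +4, +4, +2, +8, +2, +8, +2, +3, +2, +2, +3, -8
Step 2: Count signs: positive = 14, negative = 1.
Step 3: Under H0: P(positive) = 0.5, so the number of positives S ~ Bin(15, 0.5).
Step 4: Two-sided exact p-value = sum of Bin(15,0.5) probabilities at or below the observed probability = 0.000977.
Step 5: alpha = 0.05. reject H0.

n_eff = 15, pos = 14, neg = 1, p = 0.000977, reject H0.


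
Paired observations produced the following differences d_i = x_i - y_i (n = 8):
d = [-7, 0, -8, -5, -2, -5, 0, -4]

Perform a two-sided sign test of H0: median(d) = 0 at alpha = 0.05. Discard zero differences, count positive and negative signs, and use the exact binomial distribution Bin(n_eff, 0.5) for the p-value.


Step 1: Discard zero differences. Original n = 8; n_eff = number of nonzero differences = 6.
Nonzero differences (with sign): -7, -8, -5, -2, -5, -4
Step 2: Count signs: positive = 0, negative = 6.
Step 3: Under H0: P(positive) = 0.5, so the number of positives S ~ Bin(6, 0.5).
Step 4: Two-sided exact p-value = sum of Bin(6,0.5) probabilities at or below the observed probability = 0.031250.
Step 5: alpha = 0.05. reject H0.

n_eff = 6, pos = 0, neg = 6, p = 0.031250, reject H0.


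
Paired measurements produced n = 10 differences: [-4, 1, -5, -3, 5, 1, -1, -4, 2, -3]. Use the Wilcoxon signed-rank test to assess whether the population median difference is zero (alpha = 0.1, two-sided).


Step 1: Drop any zero differences (none here) and take |d_i|.
|d| = [4, 1, 5, 3, 5, 1, 1, 4, 2, 3]
Step 2: Midrank |d_i| (ties get averaged ranks).
ranks: |4|->7.5, |1|->2, |5|->9.5, |3|->5.5, |5|->9.5, |1|->2, |1|->2, |4|->7.5, |2|->4, |3|->5.5
Step 3: Attach original signs; sum ranks with positive sign and with negative sign.
W+ = 2 + 9.5 + 2 + 4 = 17.5
W- = 7.5 + 9.5 + 5.5 + 2 + 7.5 + 5.5 = 37.5
(Check: W+ + W- = 55 should equal n(n+1)/2 = 55.)
Step 4: Test statistic W = min(W+, W-) = 17.5.
Step 5: Ties in |d|, so use the tie-corrected normal approximation.
        E[W] = n(n+1)/4 = 10*11/4 = 27.5.
        Tie groups: |d|=1 (t=3), |d|=3 (t=2), |d|=4 (t=2), |d|=5 (t=2); sum(t^3 - t) = 42.
        Var[W] = n(n+1)(2n+1)/24 - sum(t^3-t)/48 = 2310/24 - 42/48 = 95.375.
        z = (W - E[W]) / sqrt(Var[W]) = (17.5 - 27.5) / 9.7660 = -1.0240.
        Two-sided p = 2*Phi(z) = 0.305854.
Step 6: alpha = 0.1. fail to reject H0.

W+ = 17.5, W- = 37.5, W = min = 17.5, p = 0.305854, fail to reject H0.


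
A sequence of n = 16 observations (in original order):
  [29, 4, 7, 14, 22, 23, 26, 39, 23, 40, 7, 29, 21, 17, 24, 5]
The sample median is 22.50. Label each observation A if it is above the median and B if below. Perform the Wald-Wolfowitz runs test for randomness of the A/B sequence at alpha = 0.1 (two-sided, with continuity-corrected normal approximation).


Step 1: Compute median = 22.50; label A = above, B = below.
Labels in order: ABBBBAAAAABABBAB  (n_A = 8, n_B = 8)
Step 2: Count runs R = 8.
Step 3: Under H0 (random ordering), E[R] = 2*n_A*n_B/(n_A+n_B) + 1 = 2*8*8/16 + 1 = 9.0000.
        Var[R] = 2*n_A*n_B*(2*n_A*n_B - n_A - n_B) / ((n_A+n_B)^2 * (n_A+n_B-1)) = 14336/3840 = 3.7333.
        SD[R] = 1.9322.
Step 4: Continuity-corrected z = (R + 0.5 - E[R]) / SD[R] = (8 + 0.5 - 9.0000) / 1.9322 = -0.2588.
Step 5: Two-sided p-value via normal approximation = 2*(1 - Phi(|z|)) = 0.795809.
Step 6: alpha = 0.1. fail to reject H0.

R = 8, z = -0.2588, p = 0.795809, fail to reject H0.


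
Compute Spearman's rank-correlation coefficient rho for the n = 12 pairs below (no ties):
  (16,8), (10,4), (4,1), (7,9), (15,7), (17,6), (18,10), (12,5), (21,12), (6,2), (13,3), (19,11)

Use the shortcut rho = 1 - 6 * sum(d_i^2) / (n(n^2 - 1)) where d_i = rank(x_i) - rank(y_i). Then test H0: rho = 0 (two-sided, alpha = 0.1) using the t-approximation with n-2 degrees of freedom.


Step 1: Rank x and y separately (midranks; no ties here).
rank(x): 16->8, 10->4, 4->1, 7->3, 15->7, 17->9, 18->10, 12->5, 21->12, 6->2, 13->6, 19->11
rank(y): 8->8, 4->4, 1->1, 9->9, 7->7, 6->6, 10->10, 5->5, 12->12, 2->2, 3->3, 11->11
Step 2: d_i = R_x(i) - R_y(i); compute d_i^2.
  (8-8)^2=0, (4-4)^2=0, (1-1)^2=0, (3-9)^2=36, (7-7)^2=0, (9-6)^2=9, (10-10)^2=0, (5-5)^2=0, (12-12)^2=0, (2-2)^2=0, (6-3)^2=9, (11-11)^2=0
sum(d^2) = 54.
Step 3: rho = 1 - 6*54 / (12*(12^2 - 1)) = 1 - 324/1716 = 0.811189.
Step 4: Under H0, t = rho * sqrt((n-2)/(1-rho^2)) = 4.3866 ~ t(10).
Step 5: Two-sided p-value from the t-distribution with 10 df = 0.001363.
Step 6: alpha = 0.1. reject H0.

rho = 0.8112, p = 0.001363, reject H0 at alpha = 0.1.


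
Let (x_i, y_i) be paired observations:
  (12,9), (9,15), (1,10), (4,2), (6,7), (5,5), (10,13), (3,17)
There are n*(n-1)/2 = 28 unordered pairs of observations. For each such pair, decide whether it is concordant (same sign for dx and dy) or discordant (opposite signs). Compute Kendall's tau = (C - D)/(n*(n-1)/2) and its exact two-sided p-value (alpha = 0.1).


Step 1: Enumerate the 28 unordered pairs (i,j) with i<j and classify each by sign(x_j-x_i) * sign(y_j-y_i).
  (1,2):dx=-3,dy=+6->D; (1,3):dx=-11,dy=+1->D; (1,4):dx=-8,dy=-7->C; (1,5):dx=-6,dy=-2->C
  (1,6):dx=-7,dy=-4->C; (1,7):dx=-2,dy=+4->D; (1,8):dx=-9,dy=+8->D; (2,3):dx=-8,dy=-5->C
  (2,4):dx=-5,dy=-13->C; (2,5):dx=-3,dy=-8->C; (2,6):dx=-4,dy=-10->C; (2,7):dx=+1,dy=-2->D
  (2,8):dx=-6,dy=+2->D; (3,4):dx=+3,dy=-8->D; (3,5):dx=+5,dy=-3->D; (3,6):dx=+4,dy=-5->D
  (3,7):dx=+9,dy=+3->C; (3,8):dx=+2,dy=+7->C; (4,5):dx=+2,dy=+5->C; (4,6):dx=+1,dy=+3->C
  (4,7):dx=+6,dy=+11->C; (4,8):dx=-1,dy=+15->D; (5,6):dx=-1,dy=-2->C; (5,7):dx=+4,dy=+6->C
  (5,8):dx=-3,dy=+10->D; (6,7):dx=+5,dy=+8->C; (6,8):dx=-2,dy=+12->D; (7,8):dx=-7,dy=+4->D
Step 2: C = 15, D = 13, total pairs = 28.
Step 3: tau = (C - D)/(n(n-1)/2) = (15 - 13)/28 = 0.071429.
Step 4: Exact two-sided p-value (enumerate n! = 40320 permutations of y under H0): p = 0.904861.
Step 5: alpha = 0.1. fail to reject H0.

tau_b = 0.0714 (C=15, D=13), p = 0.904861, fail to reject H0.


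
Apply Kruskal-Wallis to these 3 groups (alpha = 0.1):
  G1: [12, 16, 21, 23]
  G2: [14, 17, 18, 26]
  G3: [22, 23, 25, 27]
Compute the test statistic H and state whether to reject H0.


Step 1: Combine all N = 12 observations and assign midranks.
sorted (value, group, rank): (12,G1,1), (14,G2,2), (16,G1,3), (17,G2,4), (18,G2,5), (21,G1,6), (22,G3,7), (23,G1,8.5), (23,G3,8.5), (25,G3,10), (26,G2,11), (27,G3,12)
Step 2: Sum ranks within each group.
R_1 = 18.5 (n_1 = 4)
R_2 = 22 (n_2 = 4)
R_3 = 37.5 (n_3 = 4)
Step 3: H = 12/(N(N+1)) * sum(R_i^2/n_i) - 3(N+1)
     = 12/(12*13) * (18.5^2/4 + 22^2/4 + 37.5^2/4) - 3*13
     = 0.076923 * 558.125 - 39
     = 3.932692.
Step 4: Ties present; correction factor C = 1 - 6/(12^3 - 12) = 0.996503. Corrected H = 3.932692 / 0.996503 = 3.946491.
Step 5: Under H0, H ~ chi^2(2); p-value = 0.139005.
Step 6: alpha = 0.1. fail to reject H0.

H = 3.9465, df = 2, p = 0.139005, fail to reject H0.


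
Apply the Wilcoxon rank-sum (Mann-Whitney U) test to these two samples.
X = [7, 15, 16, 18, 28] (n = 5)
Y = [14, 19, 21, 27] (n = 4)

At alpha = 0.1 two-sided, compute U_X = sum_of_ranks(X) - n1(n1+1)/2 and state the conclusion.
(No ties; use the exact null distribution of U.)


Step 1: Combine and sort all 9 observations; assign midranks.
sorted (value, group): (7,X), (14,Y), (15,X), (16,X), (18,X), (19,Y), (21,Y), (27,Y), (28,X)
ranks: 7->1, 14->2, 15->3, 16->4, 18->5, 19->6, 21->7, 27->8, 28->9
Step 2: Rank sum for X: R1 = 1 + 3 + 4 + 5 + 9 = 22.
Step 3: U_X = R1 - n1(n1+1)/2 = 22 - 5*6/2 = 22 - 15 = 7.
       U_Y = n1*n2 - U_X = 20 - 7 = 13.
Step 4: No ties, so the exact null distribution of U (based on enumerating the C(9,5) = 126 equally likely rank assignments) gives the two-sided p-value.
Step 5: p-value = 0.555556; compare to alpha = 0.1. fail to reject H0.

U_X = 7, p = 0.555556, fail to reject H0 at alpha = 0.1.


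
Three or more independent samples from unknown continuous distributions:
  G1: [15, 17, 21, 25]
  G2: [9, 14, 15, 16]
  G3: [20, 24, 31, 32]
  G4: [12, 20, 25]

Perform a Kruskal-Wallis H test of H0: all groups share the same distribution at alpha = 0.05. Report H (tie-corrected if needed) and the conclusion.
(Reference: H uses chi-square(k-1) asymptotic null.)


Step 1: Combine all N = 15 observations and assign midranks.
sorted (value, group, rank): (9,G2,1), (12,G4,2), (14,G2,3), (15,G1,4.5), (15,G2,4.5), (16,G2,6), (17,G1,7), (20,G3,8.5), (20,G4,8.5), (21,G1,10), (24,G3,11), (25,G1,12.5), (25,G4,12.5), (31,G3,14), (32,G3,15)
Step 2: Sum ranks within each group.
R_1 = 34 (n_1 = 4)
R_2 = 14.5 (n_2 = 4)
R_3 = 48.5 (n_3 = 4)
R_4 = 23 (n_4 = 3)
Step 3: H = 12/(N(N+1)) * sum(R_i^2/n_i) - 3(N+1)
     = 12/(15*16) * (34^2/4 + 14.5^2/4 + 48.5^2/4 + 23^2/3) - 3*16
     = 0.050000 * 1105.96 - 48
     = 7.297917.
Step 4: Ties present; correction factor C = 1 - 18/(15^3 - 15) = 0.994643. Corrected H = 7.297917 / 0.994643 = 7.337223.
Step 5: Under H0, H ~ chi^2(3); p-value = 0.061892.
Step 6: alpha = 0.05. fail to reject H0.

H = 7.3372, df = 3, p = 0.061892, fail to reject H0.


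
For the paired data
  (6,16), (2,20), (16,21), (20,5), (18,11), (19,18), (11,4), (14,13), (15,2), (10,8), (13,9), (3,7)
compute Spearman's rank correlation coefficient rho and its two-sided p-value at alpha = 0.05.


Step 1: Rank x and y separately (midranks; no ties here).
rank(x): 6->3, 2->1, 16->9, 20->12, 18->10, 19->11, 11->5, 14->7, 15->8, 10->4, 13->6, 3->2
rank(y): 16->9, 20->11, 21->12, 5->3, 11->7, 18->10, 4->2, 13->8, 2->1, 8->5, 9->6, 7->4
Step 2: d_i = R_x(i) - R_y(i); compute d_i^2.
  (3-9)^2=36, (1-11)^2=100, (9-12)^2=9, (12-3)^2=81, (10-7)^2=9, (11-10)^2=1, (5-2)^2=9, (7-8)^2=1, (8-1)^2=49, (4-5)^2=1, (6-6)^2=0, (2-4)^2=4
sum(d^2) = 300.
Step 3: rho = 1 - 6*300 / (12*(12^2 - 1)) = 1 - 1800/1716 = -0.048951.
Step 4: Under H0, t = rho * sqrt((n-2)/(1-rho^2)) = -0.1550 ~ t(10).
Step 5: Two-sided p-value from the t-distribution with 10 df = 0.879919.
Step 6: alpha = 0.05. fail to reject H0.

rho = -0.0490, p = 0.879919, fail to reject H0 at alpha = 0.05.


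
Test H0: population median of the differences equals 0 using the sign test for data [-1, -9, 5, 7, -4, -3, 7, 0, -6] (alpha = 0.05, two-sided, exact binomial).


Step 1: Discard zero differences. Original n = 9; n_eff = number of nonzero differences = 8.
Nonzero differences (with sign): -1, -9, +5, +7, -4, -3, +7, -6
Step 2: Count signs: positive = 3, negative = 5.
Step 3: Under H0: P(positive) = 0.5, so the number of positives S ~ Bin(8, 0.5).
Step 4: Two-sided exact p-value = sum of Bin(8,0.5) probabilities at or below the observed probability = 0.726562.
Step 5: alpha = 0.05. fail to reject H0.

n_eff = 8, pos = 3, neg = 5, p = 0.726562, fail to reject H0.


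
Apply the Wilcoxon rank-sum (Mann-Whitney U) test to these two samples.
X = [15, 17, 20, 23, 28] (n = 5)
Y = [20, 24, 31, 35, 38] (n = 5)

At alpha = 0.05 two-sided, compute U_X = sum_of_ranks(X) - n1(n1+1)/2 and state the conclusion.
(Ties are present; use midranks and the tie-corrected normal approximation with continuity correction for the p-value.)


Step 1: Combine and sort all 10 observations; assign midranks.
sorted (value, group): (15,X), (17,X), (20,X), (20,Y), (23,X), (24,Y), (28,X), (31,Y), (35,Y), (38,Y)
ranks: 15->1, 17->2, 20->3.5, 20->3.5, 23->5, 24->6, 28->7, 31->8, 35->9, 38->10
Step 2: Rank sum for X: R1 = 1 + 2 + 3.5 + 5 + 7 = 18.5.
Step 3: U_X = R1 - n1(n1+1)/2 = 18.5 - 5*6/2 = 18.5 - 15 = 3.5.
       U_Y = n1*n2 - U_X = 25 - 3.5 = 21.5.
Step 4: Ties are present, so use the tie-corrected normal approximation (with continuity correction) for the p-value.
Step 5: p-value = 0.074913; compare to alpha = 0.05. fail to reject H0.

U_X = 3.5, p = 0.074913, fail to reject H0 at alpha = 0.05.


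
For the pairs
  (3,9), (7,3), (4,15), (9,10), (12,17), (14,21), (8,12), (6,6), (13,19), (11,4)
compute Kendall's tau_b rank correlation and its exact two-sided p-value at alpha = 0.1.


Step 1: Enumerate the 45 unordered pairs (i,j) with i<j and classify each by sign(x_j-x_i) * sign(y_j-y_i).
  (1,2):dx=+4,dy=-6->D; (1,3):dx=+1,dy=+6->C; (1,4):dx=+6,dy=+1->C; (1,5):dx=+9,dy=+8->C
  (1,6):dx=+11,dy=+12->C; (1,7):dx=+5,dy=+3->C; (1,8):dx=+3,dy=-3->D; (1,9):dx=+10,dy=+10->C
  (1,10):dx=+8,dy=-5->D; (2,3):dx=-3,dy=+12->D; (2,4):dx=+2,dy=+7->C; (2,5):dx=+5,dy=+14->C
  (2,6):dx=+7,dy=+18->C; (2,7):dx=+1,dy=+9->C; (2,8):dx=-1,dy=+3->D; (2,9):dx=+6,dy=+16->C
  (2,10):dx=+4,dy=+1->C; (3,4):dx=+5,dy=-5->D; (3,5):dx=+8,dy=+2->C; (3,6):dx=+10,dy=+6->C
  (3,7):dx=+4,dy=-3->D; (3,8):dx=+2,dy=-9->D; (3,9):dx=+9,dy=+4->C; (3,10):dx=+7,dy=-11->D
  (4,5):dx=+3,dy=+7->C; (4,6):dx=+5,dy=+11->C; (4,7):dx=-1,dy=+2->D; (4,8):dx=-3,dy=-4->C
  (4,9):dx=+4,dy=+9->C; (4,10):dx=+2,dy=-6->D; (5,6):dx=+2,dy=+4->C; (5,7):dx=-4,dy=-5->C
  (5,8):dx=-6,dy=-11->C; (5,9):dx=+1,dy=+2->C; (5,10):dx=-1,dy=-13->C; (6,7):dx=-6,dy=-9->C
  (6,8):dx=-8,dy=-15->C; (6,9):dx=-1,dy=-2->C; (6,10):dx=-3,dy=-17->C; (7,8):dx=-2,dy=-6->C
  (7,9):dx=+5,dy=+7->C; (7,10):dx=+3,dy=-8->D; (8,9):dx=+7,dy=+13->C; (8,10):dx=+5,dy=-2->D
  (9,10):dx=-2,dy=-15->C
Step 2: C = 32, D = 13, total pairs = 45.
Step 3: tau = (C - D)/(n(n-1)/2) = (32 - 13)/45 = 0.422222.
Step 4: Exact two-sided p-value (enumerate n! = 3628800 permutations of y under H0): p = 0.108313.
Step 5: alpha = 0.1. fail to reject H0.

tau_b = 0.4222 (C=32, D=13), p = 0.108313, fail to reject H0.


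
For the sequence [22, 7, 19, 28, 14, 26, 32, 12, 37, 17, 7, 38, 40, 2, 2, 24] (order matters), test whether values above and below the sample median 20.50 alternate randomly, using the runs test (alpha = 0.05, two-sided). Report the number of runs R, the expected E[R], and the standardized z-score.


Step 1: Compute median = 20.50; label A = above, B = below.
Labels in order: ABBABAABABBAABBA  (n_A = 8, n_B = 8)
Step 2: Count runs R = 11.
Step 3: Under H0 (random ordering), E[R] = 2*n_A*n_B/(n_A+n_B) + 1 = 2*8*8/16 + 1 = 9.0000.
        Var[R] = 2*n_A*n_B*(2*n_A*n_B - n_A - n_B) / ((n_A+n_B)^2 * (n_A+n_B-1)) = 14336/3840 = 3.7333.
        SD[R] = 1.9322.
Step 4: Continuity-corrected z = (R - 0.5 - E[R]) / SD[R] = (11 - 0.5 - 9.0000) / 1.9322 = 0.7763.
Step 5: Two-sided p-value via normal approximation = 2*(1 - Phi(|z|)) = 0.437558.
Step 6: alpha = 0.05. fail to reject H0.

R = 11, z = 0.7763, p = 0.437558, fail to reject H0.


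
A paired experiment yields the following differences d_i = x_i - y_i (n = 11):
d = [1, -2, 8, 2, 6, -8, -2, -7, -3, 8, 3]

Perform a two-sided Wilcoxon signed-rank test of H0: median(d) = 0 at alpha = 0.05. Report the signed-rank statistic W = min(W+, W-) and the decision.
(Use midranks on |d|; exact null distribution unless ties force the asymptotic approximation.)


Step 1: Drop any zero differences (none here) and take |d_i|.
|d| = [1, 2, 8, 2, 6, 8, 2, 7, 3, 8, 3]
Step 2: Midrank |d_i| (ties get averaged ranks).
ranks: |1|->1, |2|->3, |8|->10, |2|->3, |6|->7, |8|->10, |2|->3, |7|->8, |3|->5.5, |8|->10, |3|->5.5
Step 3: Attach original signs; sum ranks with positive sign and with negative sign.
W+ = 1 + 10 + 3 + 7 + 10 + 5.5 = 36.5
W- = 3 + 10 + 3 + 8 + 5.5 = 29.5
(Check: W+ + W- = 66 should equal n(n+1)/2 = 66.)
Step 4: Test statistic W = min(W+, W-) = 29.5.
Step 5: Ties in |d|, so use the tie-corrected normal approximation.
        E[W] = n(n+1)/4 = 11*12/4 = 33.
        Tie groups: |d|=2 (t=3), |d|=3 (t=2), |d|=8 (t=3); sum(t^3 - t) = 54.
        Var[W] = n(n+1)(2n+1)/24 - sum(t^3-t)/48 = 3036/24 - 54/48 = 125.375.
        z = (W - E[W]) / sqrt(Var[W]) = (29.5 - 33) / 11.1971 = -0.3126.
        Two-sided p = 2*Phi(z) = 0.754599.
Step 6: alpha = 0.05. fail to reject H0.

W+ = 36.5, W- = 29.5, W = min = 29.5, p = 0.754599, fail to reject H0.


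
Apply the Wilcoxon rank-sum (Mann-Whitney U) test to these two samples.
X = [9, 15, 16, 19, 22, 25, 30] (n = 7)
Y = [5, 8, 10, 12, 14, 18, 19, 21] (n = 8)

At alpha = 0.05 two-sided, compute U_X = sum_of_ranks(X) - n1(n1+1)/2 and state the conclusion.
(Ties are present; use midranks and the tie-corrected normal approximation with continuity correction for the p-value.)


Step 1: Combine and sort all 15 observations; assign midranks.
sorted (value, group): (5,Y), (8,Y), (9,X), (10,Y), (12,Y), (14,Y), (15,X), (16,X), (18,Y), (19,X), (19,Y), (21,Y), (22,X), (25,X), (30,X)
ranks: 5->1, 8->2, 9->3, 10->4, 12->5, 14->6, 15->7, 16->8, 18->9, 19->10.5, 19->10.5, 21->12, 22->13, 25->14, 30->15
Step 2: Rank sum for X: R1 = 3 + 7 + 8 + 10.5 + 13 + 14 + 15 = 70.5.
Step 3: U_X = R1 - n1(n1+1)/2 = 70.5 - 7*8/2 = 70.5 - 28 = 42.5.
       U_Y = n1*n2 - U_X = 56 - 42.5 = 13.5.
Step 4: Ties are present, so use the tie-corrected normal approximation (with continuity correction) for the p-value.
Step 5: p-value = 0.104882; compare to alpha = 0.05. fail to reject H0.

U_X = 42.5, p = 0.104882, fail to reject H0 at alpha = 0.05.


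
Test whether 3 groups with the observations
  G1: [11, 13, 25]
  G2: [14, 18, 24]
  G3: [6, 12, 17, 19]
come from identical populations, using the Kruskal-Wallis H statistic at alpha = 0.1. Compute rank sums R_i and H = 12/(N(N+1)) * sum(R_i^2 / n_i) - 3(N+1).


Step 1: Combine all N = 10 observations and assign midranks.
sorted (value, group, rank): (6,G3,1), (11,G1,2), (12,G3,3), (13,G1,4), (14,G2,5), (17,G3,6), (18,G2,7), (19,G3,8), (24,G2,9), (25,G1,10)
Step 2: Sum ranks within each group.
R_1 = 16 (n_1 = 3)
R_2 = 21 (n_2 = 3)
R_3 = 18 (n_3 = 4)
Step 3: H = 12/(N(N+1)) * sum(R_i^2/n_i) - 3(N+1)
     = 12/(10*11) * (16^2/3 + 21^2/3 + 18^2/4) - 3*11
     = 0.109091 * 313.333 - 33
     = 1.181818.
Step 4: No ties, so H is used without correction.
Step 5: Under H0, H ~ chi^2(2); p-value = 0.553824.
Step 6: alpha = 0.1. fail to reject H0.

H = 1.1818, df = 2, p = 0.553824, fail to reject H0.


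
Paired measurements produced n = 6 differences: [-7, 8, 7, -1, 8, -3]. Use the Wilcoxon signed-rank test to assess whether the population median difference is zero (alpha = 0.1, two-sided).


Step 1: Drop any zero differences (none here) and take |d_i|.
|d| = [7, 8, 7, 1, 8, 3]
Step 2: Midrank |d_i| (ties get averaged ranks).
ranks: |7|->3.5, |8|->5.5, |7|->3.5, |1|->1, |8|->5.5, |3|->2
Step 3: Attach original signs; sum ranks with positive sign and with negative sign.
W+ = 5.5 + 3.5 + 5.5 = 14.5
W- = 3.5 + 1 + 2 = 6.5
(Check: W+ + W- = 21 should equal n(n+1)/2 = 21.)
Step 4: Test statistic W = min(W+, W-) = 6.5.
Step 5: Ties in |d|, so use the tie-corrected normal approximation.
        E[W] = n(n+1)/4 = 6*7/4 = 10.5.
        Tie groups: |d|=7 (t=2), |d|=8 (t=2); sum(t^3 - t) = 12.
        Var[W] = n(n+1)(2n+1)/24 - sum(t^3-t)/48 = 546/24 - 12/48 = 22.5.
        z = (W - E[W]) / sqrt(Var[W]) = (6.5 - 10.5) / 4.7434 = -0.8433.
        Two-sided p = 2*Phi(z) = 0.399075.
Step 6: alpha = 0.1. fail to reject H0.

W+ = 14.5, W- = 6.5, W = min = 6.5, p = 0.399075, fail to reject H0.


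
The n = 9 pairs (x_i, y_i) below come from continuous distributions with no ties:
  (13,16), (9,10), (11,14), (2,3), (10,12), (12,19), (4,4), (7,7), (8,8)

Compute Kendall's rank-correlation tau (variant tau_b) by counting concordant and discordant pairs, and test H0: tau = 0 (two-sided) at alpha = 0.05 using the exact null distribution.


Step 1: Enumerate the 36 unordered pairs (i,j) with i<j and classify each by sign(x_j-x_i) * sign(y_j-y_i).
  (1,2):dx=-4,dy=-6->C; (1,3):dx=-2,dy=-2->C; (1,4):dx=-11,dy=-13->C; (1,5):dx=-3,dy=-4->C
  (1,6):dx=-1,dy=+3->D; (1,7):dx=-9,dy=-12->C; (1,8):dx=-6,dy=-9->C; (1,9):dx=-5,dy=-8->C
  (2,3):dx=+2,dy=+4->C; (2,4):dx=-7,dy=-7->C; (2,5):dx=+1,dy=+2->C; (2,6):dx=+3,dy=+9->C
  (2,7):dx=-5,dy=-6->C; (2,8):dx=-2,dy=-3->C; (2,9):dx=-1,dy=-2->C; (3,4):dx=-9,dy=-11->C
  (3,5):dx=-1,dy=-2->C; (3,6):dx=+1,dy=+5->C; (3,7):dx=-7,dy=-10->C; (3,8):dx=-4,dy=-7->C
  (3,9):dx=-3,dy=-6->C; (4,5):dx=+8,dy=+9->C; (4,6):dx=+10,dy=+16->C; (4,7):dx=+2,dy=+1->C
  (4,8):dx=+5,dy=+4->C; (4,9):dx=+6,dy=+5->C; (5,6):dx=+2,dy=+7->C; (5,7):dx=-6,dy=-8->C
  (5,8):dx=-3,dy=-5->C; (5,9):dx=-2,dy=-4->C; (6,7):dx=-8,dy=-15->C; (6,8):dx=-5,dy=-12->C
  (6,9):dx=-4,dy=-11->C; (7,8):dx=+3,dy=+3->C; (7,9):dx=+4,dy=+4->C; (8,9):dx=+1,dy=+1->C
Step 2: C = 35, D = 1, total pairs = 36.
Step 3: tau = (C - D)/(n(n-1)/2) = (35 - 1)/36 = 0.944444.
Step 4: Exact two-sided p-value (enumerate n! = 362880 permutations of y under H0): p = 0.000050.
Step 5: alpha = 0.05. reject H0.

tau_b = 0.9444 (C=35, D=1), p = 0.000050, reject H0.


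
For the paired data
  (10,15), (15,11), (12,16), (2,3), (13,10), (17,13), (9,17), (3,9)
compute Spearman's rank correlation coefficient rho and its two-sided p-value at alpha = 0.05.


Step 1: Rank x and y separately (midranks; no ties here).
rank(x): 10->4, 15->7, 12->5, 2->1, 13->6, 17->8, 9->3, 3->2
rank(y): 15->6, 11->4, 16->7, 3->1, 10->3, 13->5, 17->8, 9->2
Step 2: d_i = R_x(i) - R_y(i); compute d_i^2.
  (4-6)^2=4, (7-4)^2=9, (5-7)^2=4, (1-1)^2=0, (6-3)^2=9, (8-5)^2=9, (3-8)^2=25, (2-2)^2=0
sum(d^2) = 60.
Step 3: rho = 1 - 6*60 / (8*(8^2 - 1)) = 1 - 360/504 = 0.285714.
Step 4: Under H0, t = rho * sqrt((n-2)/(1-rho^2)) = 0.7303 ~ t(6).
Step 5: Two-sided p-value from the t-distribution with 6 df = 0.492726.
Step 6: alpha = 0.05. fail to reject H0.

rho = 0.2857, p = 0.492726, fail to reject H0 at alpha = 0.05.


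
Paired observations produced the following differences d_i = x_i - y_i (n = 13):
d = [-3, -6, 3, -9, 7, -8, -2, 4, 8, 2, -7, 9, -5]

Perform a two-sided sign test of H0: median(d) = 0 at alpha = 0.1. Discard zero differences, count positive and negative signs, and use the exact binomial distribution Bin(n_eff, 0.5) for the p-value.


Step 1: Discard zero differences. Original n = 13; n_eff = number of nonzero differences = 13.
Nonzero differences (with sign): -3, -6, +3, -9, +7, -8, -2, +4, +8, +2, -7, +9, -5
Step 2: Count signs: positive = 6, negative = 7.
Step 3: Under H0: P(positive) = 0.5, so the number of positives S ~ Bin(13, 0.5).
Step 4: Two-sided exact p-value = sum of Bin(13,0.5) probabilities at or below the observed probability = 1.000000.
Step 5: alpha = 0.1. fail to reject H0.

n_eff = 13, pos = 6, neg = 7, p = 1.000000, fail to reject H0.


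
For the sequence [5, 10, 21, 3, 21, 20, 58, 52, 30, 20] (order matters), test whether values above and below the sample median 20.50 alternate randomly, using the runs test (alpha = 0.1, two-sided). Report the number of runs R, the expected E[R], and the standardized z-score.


Step 1: Compute median = 20.50; label A = above, B = below.
Labels in order: BBABABAAAB  (n_A = 5, n_B = 5)
Step 2: Count runs R = 7.
Step 3: Under H0 (random ordering), E[R] = 2*n_A*n_B/(n_A+n_B) + 1 = 2*5*5/10 + 1 = 6.0000.
        Var[R] = 2*n_A*n_B*(2*n_A*n_B - n_A - n_B) / ((n_A+n_B)^2 * (n_A+n_B-1)) = 2000/900 = 2.2222.
        SD[R] = 1.4907.
Step 4: Continuity-corrected z = (R - 0.5 - E[R]) / SD[R] = (7 - 0.5 - 6.0000) / 1.4907 = 0.3354.
Step 5: Two-sided p-value via normal approximation = 2*(1 - Phi(|z|)) = 0.737316.
Step 6: alpha = 0.1. fail to reject H0.

R = 7, z = 0.3354, p = 0.737316, fail to reject H0.


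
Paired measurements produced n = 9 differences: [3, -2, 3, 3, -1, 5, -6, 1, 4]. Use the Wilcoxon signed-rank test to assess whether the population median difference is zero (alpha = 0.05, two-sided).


Step 1: Drop any zero differences (none here) and take |d_i|.
|d| = [3, 2, 3, 3, 1, 5, 6, 1, 4]
Step 2: Midrank |d_i| (ties get averaged ranks).
ranks: |3|->5, |2|->3, |3|->5, |3|->5, |1|->1.5, |5|->8, |6|->9, |1|->1.5, |4|->7
Step 3: Attach original signs; sum ranks with positive sign and with negative sign.
W+ = 5 + 5 + 5 + 8 + 1.5 + 7 = 31.5
W- = 3 + 1.5 + 9 = 13.5
(Check: W+ + W- = 45 should equal n(n+1)/2 = 45.)
Step 4: Test statistic W = min(W+, W-) = 13.5.
Step 5: Ties in |d|, so use the tie-corrected normal approximation.
        E[W] = n(n+1)/4 = 9*10/4 = 22.5.
        Tie groups: |d|=1 (t=2), |d|=3 (t=3); sum(t^3 - t) = 30.
        Var[W] = n(n+1)(2n+1)/24 - sum(t^3-t)/48 = 1710/24 - 30/48 = 70.625.
        z = (W - E[W]) / sqrt(Var[W]) = (13.5 - 22.5) / 8.4039 = -1.0709.
        Two-sided p = 2*Phi(z) = 0.284198.
Step 6: alpha = 0.05. fail to reject H0.

W+ = 31.5, W- = 13.5, W = min = 13.5, p = 0.284198, fail to reject H0.


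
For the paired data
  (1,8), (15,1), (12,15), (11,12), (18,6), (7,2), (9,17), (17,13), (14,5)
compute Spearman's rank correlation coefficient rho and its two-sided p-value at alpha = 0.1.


Step 1: Rank x and y separately (midranks; no ties here).
rank(x): 1->1, 15->7, 12->5, 11->4, 18->9, 7->2, 9->3, 17->8, 14->6
rank(y): 8->5, 1->1, 15->8, 12->6, 6->4, 2->2, 17->9, 13->7, 5->3
Step 2: d_i = R_x(i) - R_y(i); compute d_i^2.
  (1-5)^2=16, (7-1)^2=36, (5-8)^2=9, (4-6)^2=4, (9-4)^2=25, (2-2)^2=0, (3-9)^2=36, (8-7)^2=1, (6-3)^2=9
sum(d^2) = 136.
Step 3: rho = 1 - 6*136 / (9*(9^2 - 1)) = 1 - 816/720 = -0.133333.
Step 4: Under H0, t = rho * sqrt((n-2)/(1-rho^2)) = -0.3559 ~ t(7).
Step 5: Two-sided p-value from the t-distribution with 7 df = 0.732368.
Step 6: alpha = 0.1. fail to reject H0.

rho = -0.1333, p = 0.732368, fail to reject H0 at alpha = 0.1.


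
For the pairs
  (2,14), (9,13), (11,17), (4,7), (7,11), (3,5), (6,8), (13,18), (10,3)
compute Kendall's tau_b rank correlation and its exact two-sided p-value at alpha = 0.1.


Step 1: Enumerate the 36 unordered pairs (i,j) with i<j and classify each by sign(x_j-x_i) * sign(y_j-y_i).
  (1,2):dx=+7,dy=-1->D; (1,3):dx=+9,dy=+3->C; (1,4):dx=+2,dy=-7->D; (1,5):dx=+5,dy=-3->D
  (1,6):dx=+1,dy=-9->D; (1,7):dx=+4,dy=-6->D; (1,8):dx=+11,dy=+4->C; (1,9):dx=+8,dy=-11->D
  (2,3):dx=+2,dy=+4->C; (2,4):dx=-5,dy=-6->C; (2,5):dx=-2,dy=-2->C; (2,6):dx=-6,dy=-8->C
  (2,7):dx=-3,dy=-5->C; (2,8):dx=+4,dy=+5->C; (2,9):dx=+1,dy=-10->D; (3,4):dx=-7,dy=-10->C
  (3,5):dx=-4,dy=-6->C; (3,6):dx=-8,dy=-12->C; (3,7):dx=-5,dy=-9->C; (3,8):dx=+2,dy=+1->C
  (3,9):dx=-1,dy=-14->C; (4,5):dx=+3,dy=+4->C; (4,6):dx=-1,dy=-2->C; (4,7):dx=+2,dy=+1->C
  (4,8):dx=+9,dy=+11->C; (4,9):dx=+6,dy=-4->D; (5,6):dx=-4,dy=-6->C; (5,7):dx=-1,dy=-3->C
  (5,8):dx=+6,dy=+7->C; (5,9):dx=+3,dy=-8->D; (6,7):dx=+3,dy=+3->C; (6,8):dx=+10,dy=+13->C
  (6,9):dx=+7,dy=-2->D; (7,8):dx=+7,dy=+10->C; (7,9):dx=+4,dy=-5->D; (8,9):dx=-3,dy=-15->C
Step 2: C = 25, D = 11, total pairs = 36.
Step 3: tau = (C - D)/(n(n-1)/2) = (25 - 11)/36 = 0.388889.
Step 4: Exact two-sided p-value (enumerate n! = 362880 permutations of y under H0): p = 0.180181.
Step 5: alpha = 0.1. fail to reject H0.

tau_b = 0.3889 (C=25, D=11), p = 0.180181, fail to reject H0.


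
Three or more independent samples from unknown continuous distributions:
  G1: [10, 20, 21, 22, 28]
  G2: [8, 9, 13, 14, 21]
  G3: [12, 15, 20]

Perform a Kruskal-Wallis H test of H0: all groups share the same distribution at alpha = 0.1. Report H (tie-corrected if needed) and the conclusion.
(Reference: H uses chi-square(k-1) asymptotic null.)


Step 1: Combine all N = 13 observations and assign midranks.
sorted (value, group, rank): (8,G2,1), (9,G2,2), (10,G1,3), (12,G3,4), (13,G2,5), (14,G2,6), (15,G3,7), (20,G1,8.5), (20,G3,8.5), (21,G1,10.5), (21,G2,10.5), (22,G1,12), (28,G1,13)
Step 2: Sum ranks within each group.
R_1 = 47 (n_1 = 5)
R_2 = 24.5 (n_2 = 5)
R_3 = 19.5 (n_3 = 3)
Step 3: H = 12/(N(N+1)) * sum(R_i^2/n_i) - 3(N+1)
     = 12/(13*14) * (47^2/5 + 24.5^2/5 + 19.5^2/3) - 3*14
     = 0.065934 * 688.6 - 42
     = 3.402198.
Step 4: Ties present; correction factor C = 1 - 12/(13^3 - 13) = 0.994505. Corrected H = 3.402198 / 0.994505 = 3.420994.
Step 5: Under H0, H ~ chi^2(2); p-value = 0.180776.
Step 6: alpha = 0.1. fail to reject H0.

H = 3.4210, df = 2, p = 0.180776, fail to reject H0.


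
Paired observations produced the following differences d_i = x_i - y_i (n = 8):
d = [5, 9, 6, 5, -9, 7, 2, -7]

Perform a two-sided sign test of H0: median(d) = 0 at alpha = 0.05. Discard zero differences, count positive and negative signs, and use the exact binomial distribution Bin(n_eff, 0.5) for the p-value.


Step 1: Discard zero differences. Original n = 8; n_eff = number of nonzero differences = 8.
Nonzero differences (with sign): +5, +9, +6, +5, -9, +7, +2, -7
Step 2: Count signs: positive = 6, negative = 2.
Step 3: Under H0: P(positive) = 0.5, so the number of positives S ~ Bin(8, 0.5).
Step 4: Two-sided exact p-value = sum of Bin(8,0.5) probabilities at or below the observed probability = 0.289062.
Step 5: alpha = 0.05. fail to reject H0.

n_eff = 8, pos = 6, neg = 2, p = 0.289062, fail to reject H0.


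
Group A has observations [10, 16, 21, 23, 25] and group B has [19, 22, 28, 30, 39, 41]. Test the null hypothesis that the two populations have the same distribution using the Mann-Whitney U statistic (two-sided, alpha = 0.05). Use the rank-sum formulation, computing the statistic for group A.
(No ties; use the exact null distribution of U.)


Step 1: Combine and sort all 11 observations; assign midranks.
sorted (value, group): (10,X), (16,X), (19,Y), (21,X), (22,Y), (23,X), (25,X), (28,Y), (30,Y), (39,Y), (41,Y)
ranks: 10->1, 16->2, 19->3, 21->4, 22->5, 23->6, 25->7, 28->8, 30->9, 39->10, 41->11
Step 2: Rank sum for X: R1 = 1 + 2 + 4 + 6 + 7 = 20.
Step 3: U_X = R1 - n1(n1+1)/2 = 20 - 5*6/2 = 20 - 15 = 5.
       U_Y = n1*n2 - U_X = 30 - 5 = 25.
Step 4: No ties, so the exact null distribution of U (based on enumerating the C(11,5) = 462 equally likely rank assignments) gives the two-sided p-value.
Step 5: p-value = 0.082251; compare to alpha = 0.05. fail to reject H0.

U_X = 5, p = 0.082251, fail to reject H0 at alpha = 0.05.


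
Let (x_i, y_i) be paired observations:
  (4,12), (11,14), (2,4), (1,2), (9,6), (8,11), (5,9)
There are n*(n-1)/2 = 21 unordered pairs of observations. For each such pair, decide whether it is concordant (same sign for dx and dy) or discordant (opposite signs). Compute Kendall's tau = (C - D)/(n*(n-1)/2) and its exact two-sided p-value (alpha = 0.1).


Step 1: Enumerate the 21 unordered pairs (i,j) with i<j and classify each by sign(x_j-x_i) * sign(y_j-y_i).
  (1,2):dx=+7,dy=+2->C; (1,3):dx=-2,dy=-8->C; (1,4):dx=-3,dy=-10->C; (1,5):dx=+5,dy=-6->D
  (1,6):dx=+4,dy=-1->D; (1,7):dx=+1,dy=-3->D; (2,3):dx=-9,dy=-10->C; (2,4):dx=-10,dy=-12->C
  (2,5):dx=-2,dy=-8->C; (2,6):dx=-3,dy=-3->C; (2,7):dx=-6,dy=-5->C; (3,4):dx=-1,dy=-2->C
  (3,5):dx=+7,dy=+2->C; (3,6):dx=+6,dy=+7->C; (3,7):dx=+3,dy=+5->C; (4,5):dx=+8,dy=+4->C
  (4,6):dx=+7,dy=+9->C; (4,7):dx=+4,dy=+7->C; (5,6):dx=-1,dy=+5->D; (5,7):dx=-4,dy=+3->D
  (6,7):dx=-3,dy=-2->C
Step 2: C = 16, D = 5, total pairs = 21.
Step 3: tau = (C - D)/(n(n-1)/2) = (16 - 5)/21 = 0.523810.
Step 4: Exact two-sided p-value (enumerate n! = 5040 permutations of y under H0): p = 0.136111.
Step 5: alpha = 0.1. fail to reject H0.

tau_b = 0.5238 (C=16, D=5), p = 0.136111, fail to reject H0.


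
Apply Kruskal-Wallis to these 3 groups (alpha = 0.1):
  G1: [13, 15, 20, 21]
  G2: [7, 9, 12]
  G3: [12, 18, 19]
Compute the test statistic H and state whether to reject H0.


Step 1: Combine all N = 10 observations and assign midranks.
sorted (value, group, rank): (7,G2,1), (9,G2,2), (12,G2,3.5), (12,G3,3.5), (13,G1,5), (15,G1,6), (18,G3,7), (19,G3,8), (20,G1,9), (21,G1,10)
Step 2: Sum ranks within each group.
R_1 = 30 (n_1 = 4)
R_2 = 6.5 (n_2 = 3)
R_3 = 18.5 (n_3 = 3)
Step 3: H = 12/(N(N+1)) * sum(R_i^2/n_i) - 3(N+1)
     = 12/(10*11) * (30^2/4 + 6.5^2/3 + 18.5^2/3) - 3*11
     = 0.109091 * 353.167 - 33
     = 5.527273.
Step 4: Ties present; correction factor C = 1 - 6/(10^3 - 10) = 0.993939. Corrected H = 5.527273 / 0.993939 = 5.560976.
Step 5: Under H0, H ~ chi^2(2); p-value = 0.062008.
Step 6: alpha = 0.1. reject H0.

H = 5.5610, df = 2, p = 0.062008, reject H0.


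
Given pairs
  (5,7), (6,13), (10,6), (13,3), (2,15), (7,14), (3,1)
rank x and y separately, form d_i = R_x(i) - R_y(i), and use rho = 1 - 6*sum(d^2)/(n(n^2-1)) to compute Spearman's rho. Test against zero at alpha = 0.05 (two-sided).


Step 1: Rank x and y separately (midranks; no ties here).
rank(x): 5->3, 6->4, 10->6, 13->7, 2->1, 7->5, 3->2
rank(y): 7->4, 13->5, 6->3, 3->2, 15->7, 14->6, 1->1
Step 2: d_i = R_x(i) - R_y(i); compute d_i^2.
  (3-4)^2=1, (4-5)^2=1, (6-3)^2=9, (7-2)^2=25, (1-7)^2=36, (5-6)^2=1, (2-1)^2=1
sum(d^2) = 74.
Step 3: rho = 1 - 6*74 / (7*(7^2 - 1)) = 1 - 444/336 = -0.321429.
Step 4: Under H0, t = rho * sqrt((n-2)/(1-rho^2)) = -0.7590 ~ t(5).
Step 5: Two-sided p-value from the t-distribution with 5 df = 0.482072.
Step 6: alpha = 0.05. fail to reject H0.

rho = -0.3214, p = 0.482072, fail to reject H0 at alpha = 0.05.


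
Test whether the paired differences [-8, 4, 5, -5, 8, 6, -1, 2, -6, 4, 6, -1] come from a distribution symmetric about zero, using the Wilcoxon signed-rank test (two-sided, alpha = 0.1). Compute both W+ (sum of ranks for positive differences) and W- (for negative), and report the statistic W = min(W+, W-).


Step 1: Drop any zero differences (none here) and take |d_i|.
|d| = [8, 4, 5, 5, 8, 6, 1, 2, 6, 4, 6, 1]
Step 2: Midrank |d_i| (ties get averaged ranks).
ranks: |8|->11.5, |4|->4.5, |5|->6.5, |5|->6.5, |8|->11.5, |6|->9, |1|->1.5, |2|->3, |6|->9, |4|->4.5, |6|->9, |1|->1.5
Step 3: Attach original signs; sum ranks with positive sign and with negative sign.
W+ = 4.5 + 6.5 + 11.5 + 9 + 3 + 4.5 + 9 = 48
W- = 11.5 + 6.5 + 1.5 + 9 + 1.5 = 30
(Check: W+ + W- = 78 should equal n(n+1)/2 = 78.)
Step 4: Test statistic W = min(W+, W-) = 30.
Step 5: Ties in |d|, so use the tie-corrected normal approximation.
        E[W] = n(n+1)/4 = 12*13/4 = 39.
        Tie groups: |d|=1 (t=2), |d|=4 (t=2), |d|=5 (t=2), |d|=6 (t=3), |d|=8 (t=2); sum(t^3 - t) = 48.
        Var[W] = n(n+1)(2n+1)/24 - sum(t^3-t)/48 = 3900/24 - 48/48 = 161.5.
        z = (W - E[W]) / sqrt(Var[W]) = (30 - 39) / 12.7083 = -0.7082.
        Two-sided p = 2*Phi(z) = 0.478821.
Step 6: alpha = 0.1. fail to reject H0.

W+ = 48, W- = 30, W = min = 30, p = 0.478821, fail to reject H0.


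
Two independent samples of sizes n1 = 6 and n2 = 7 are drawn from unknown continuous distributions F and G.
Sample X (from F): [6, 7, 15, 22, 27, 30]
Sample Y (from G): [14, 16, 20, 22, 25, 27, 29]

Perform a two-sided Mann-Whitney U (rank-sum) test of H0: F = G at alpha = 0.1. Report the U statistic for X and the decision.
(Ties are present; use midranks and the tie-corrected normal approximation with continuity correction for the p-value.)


Step 1: Combine and sort all 13 observations; assign midranks.
sorted (value, group): (6,X), (7,X), (14,Y), (15,X), (16,Y), (20,Y), (22,X), (22,Y), (25,Y), (27,X), (27,Y), (29,Y), (30,X)
ranks: 6->1, 7->2, 14->3, 15->4, 16->5, 20->6, 22->7.5, 22->7.5, 25->9, 27->10.5, 27->10.5, 29->12, 30->13
Step 2: Rank sum for X: R1 = 1 + 2 + 4 + 7.5 + 10.5 + 13 = 38.
Step 3: U_X = R1 - n1(n1+1)/2 = 38 - 6*7/2 = 38 - 21 = 17.
       U_Y = n1*n2 - U_X = 42 - 17 = 25.
Step 4: Ties are present, so use the tie-corrected normal approximation (with continuity correction) for the p-value.
Step 5: p-value = 0.616104; compare to alpha = 0.1. fail to reject H0.

U_X = 17, p = 0.616104, fail to reject H0 at alpha = 0.1.


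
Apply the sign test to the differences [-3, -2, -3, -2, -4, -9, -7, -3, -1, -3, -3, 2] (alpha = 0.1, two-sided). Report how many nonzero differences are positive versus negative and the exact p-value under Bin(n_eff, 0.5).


Step 1: Discard zero differences. Original n = 12; n_eff = number of nonzero differences = 12.
Nonzero differences (with sign): -3, -2, -3, -2, -4, -9, -7, -3, -1, -3, -3, +2
Step 2: Count signs: positive = 1, negative = 11.
Step 3: Under H0: P(positive) = 0.5, so the number of positives S ~ Bin(12, 0.5).
Step 4: Two-sided exact p-value = sum of Bin(12,0.5) probabilities at or below the observed probability = 0.006348.
Step 5: alpha = 0.1. reject H0.

n_eff = 12, pos = 1, neg = 11, p = 0.006348, reject H0.


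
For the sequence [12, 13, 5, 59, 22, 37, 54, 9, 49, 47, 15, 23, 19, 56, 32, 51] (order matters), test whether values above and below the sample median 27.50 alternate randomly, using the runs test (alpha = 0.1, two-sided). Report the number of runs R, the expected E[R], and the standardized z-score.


Step 1: Compute median = 27.50; label A = above, B = below.
Labels in order: BBBABAABAABBBAAA  (n_A = 8, n_B = 8)
Step 2: Count runs R = 8.
Step 3: Under H0 (random ordering), E[R] = 2*n_A*n_B/(n_A+n_B) + 1 = 2*8*8/16 + 1 = 9.0000.
        Var[R] = 2*n_A*n_B*(2*n_A*n_B - n_A - n_B) / ((n_A+n_B)^2 * (n_A+n_B-1)) = 14336/3840 = 3.7333.
        SD[R] = 1.9322.
Step 4: Continuity-corrected z = (R + 0.5 - E[R]) / SD[R] = (8 + 0.5 - 9.0000) / 1.9322 = -0.2588.
Step 5: Two-sided p-value via normal approximation = 2*(1 - Phi(|z|)) = 0.795809.
Step 6: alpha = 0.1. fail to reject H0.

R = 8, z = -0.2588, p = 0.795809, fail to reject H0.


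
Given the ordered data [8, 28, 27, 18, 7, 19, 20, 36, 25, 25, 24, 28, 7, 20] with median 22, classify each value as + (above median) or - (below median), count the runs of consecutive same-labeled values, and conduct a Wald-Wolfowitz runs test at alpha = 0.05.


Step 1: Compute median = 22; label A = above, B = below.
Labels in order: BAABBBBAAAAABB  (n_A = 7, n_B = 7)
Step 2: Count runs R = 5.
Step 3: Under H0 (random ordering), E[R] = 2*n_A*n_B/(n_A+n_B) + 1 = 2*7*7/14 + 1 = 8.0000.
        Var[R] = 2*n_A*n_B*(2*n_A*n_B - n_A - n_B) / ((n_A+n_B)^2 * (n_A+n_B-1)) = 8232/2548 = 3.2308.
        SD[R] = 1.7974.
Step 4: Continuity-corrected z = (R + 0.5 - E[R]) / SD[R] = (5 + 0.5 - 8.0000) / 1.7974 = -1.3909.
Step 5: Two-sided p-value via normal approximation = 2*(1 - Phi(|z|)) = 0.164264.
Step 6: alpha = 0.05. fail to reject H0.

R = 5, z = -1.3909, p = 0.164264, fail to reject H0.


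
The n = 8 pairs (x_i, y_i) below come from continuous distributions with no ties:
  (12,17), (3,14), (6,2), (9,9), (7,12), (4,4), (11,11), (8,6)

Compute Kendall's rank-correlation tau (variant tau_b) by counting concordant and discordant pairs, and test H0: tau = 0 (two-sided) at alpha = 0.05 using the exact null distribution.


Step 1: Enumerate the 28 unordered pairs (i,j) with i<j and classify each by sign(x_j-x_i) * sign(y_j-y_i).
  (1,2):dx=-9,dy=-3->C; (1,3):dx=-6,dy=-15->C; (1,4):dx=-3,dy=-8->C; (1,5):dx=-5,dy=-5->C
  (1,6):dx=-8,dy=-13->C; (1,7):dx=-1,dy=-6->C; (1,8):dx=-4,dy=-11->C; (2,3):dx=+3,dy=-12->D
  (2,4):dx=+6,dy=-5->D; (2,5):dx=+4,dy=-2->D; (2,6):dx=+1,dy=-10->D; (2,7):dx=+8,dy=-3->D
  (2,8):dx=+5,dy=-8->D; (3,4):dx=+3,dy=+7->C; (3,5):dx=+1,dy=+10->C; (3,6):dx=-2,dy=+2->D
  (3,7):dx=+5,dy=+9->C; (3,8):dx=+2,dy=+4->C; (4,5):dx=-2,dy=+3->D; (4,6):dx=-5,dy=-5->C
  (4,7):dx=+2,dy=+2->C; (4,8):dx=-1,dy=-3->C; (5,6):dx=-3,dy=-8->C; (5,7):dx=+4,dy=-1->D
  (5,8):dx=+1,dy=-6->D; (6,7):dx=+7,dy=+7->C; (6,8):dx=+4,dy=+2->C; (7,8):dx=-3,dy=-5->C
Step 2: C = 18, D = 10, total pairs = 28.
Step 3: tau = (C - D)/(n(n-1)/2) = (18 - 10)/28 = 0.285714.
Step 4: Exact two-sided p-value (enumerate n! = 40320 permutations of y under H0): p = 0.398760.
Step 5: alpha = 0.05. fail to reject H0.

tau_b = 0.2857 (C=18, D=10), p = 0.398760, fail to reject H0.
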